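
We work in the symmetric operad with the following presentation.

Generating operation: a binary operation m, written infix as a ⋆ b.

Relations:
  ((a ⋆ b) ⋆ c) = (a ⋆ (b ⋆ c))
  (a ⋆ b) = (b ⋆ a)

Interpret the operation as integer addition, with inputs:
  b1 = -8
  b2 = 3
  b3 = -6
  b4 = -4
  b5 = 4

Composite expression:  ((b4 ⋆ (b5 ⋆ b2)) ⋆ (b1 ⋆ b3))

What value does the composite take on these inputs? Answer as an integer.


(b5 ⋆ b2) = 7
(b4 ⋆ (b5 ⋆ b2)) = 3
(b1 ⋆ b3) = -14
((b4 ⋆ (b5 ⋆ b2)) ⋆ (b1 ⋆ b3)) = -11

-11


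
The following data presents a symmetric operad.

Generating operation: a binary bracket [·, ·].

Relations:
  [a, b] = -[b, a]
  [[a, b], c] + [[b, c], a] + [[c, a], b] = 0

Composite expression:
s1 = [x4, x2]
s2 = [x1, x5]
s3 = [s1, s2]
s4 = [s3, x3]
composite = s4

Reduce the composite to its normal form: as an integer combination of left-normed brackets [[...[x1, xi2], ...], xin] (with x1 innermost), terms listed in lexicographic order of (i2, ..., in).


A multilinear Lie element is pinned by x1-initial words (x1 innermost).
Composite bracket: [[[x4, x2], [x1, x5]], x3]
Expanding via [a, b] = ab - ba: 16 signed words (2^4 = 16).
Keep just the words that open with x1:
  sign of x1x5x2x4x3 is +1, so it contributes +[[[[x1, x5], x2], x4], x3]
  sign of x1x5x4x2x3 is -1, so it contributes -[[[[x1, x5], x4], x2], x3]

[[[[x1, x5], x2], x4], x3] - [[[[x1, x5], x4], x2], x3]


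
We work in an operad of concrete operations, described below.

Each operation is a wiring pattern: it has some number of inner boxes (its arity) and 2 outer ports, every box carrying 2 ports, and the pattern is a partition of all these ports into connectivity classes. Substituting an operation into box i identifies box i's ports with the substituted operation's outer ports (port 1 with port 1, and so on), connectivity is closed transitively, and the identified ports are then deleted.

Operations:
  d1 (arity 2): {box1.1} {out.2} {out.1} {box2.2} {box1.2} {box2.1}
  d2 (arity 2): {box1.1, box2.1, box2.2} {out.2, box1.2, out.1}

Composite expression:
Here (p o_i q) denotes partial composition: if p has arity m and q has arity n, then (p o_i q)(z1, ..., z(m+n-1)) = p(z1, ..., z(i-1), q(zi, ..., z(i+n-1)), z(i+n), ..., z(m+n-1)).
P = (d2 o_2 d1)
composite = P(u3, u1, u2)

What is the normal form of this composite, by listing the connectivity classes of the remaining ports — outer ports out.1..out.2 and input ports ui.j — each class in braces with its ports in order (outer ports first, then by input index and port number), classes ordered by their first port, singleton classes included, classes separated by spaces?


{out.1, out.2, u3.2} {u1.1} {u1.2} {u2.1} {u2.2} {u3.1}

After gluing at d2, chains via deleted ports link the u-ports.
d1 over (u1, u2) gives {out.1} {out.2} {u1.1} {u1.2} {u2.1} {u2.2}, out.j being that stage's outer ports
d2 over (u3, u1, u2) gives {out.1, out.2, u3.2} {u1.1} {u1.2} {u2.1} {u2.2} {u3.1}, out.j being that stage's outer ports


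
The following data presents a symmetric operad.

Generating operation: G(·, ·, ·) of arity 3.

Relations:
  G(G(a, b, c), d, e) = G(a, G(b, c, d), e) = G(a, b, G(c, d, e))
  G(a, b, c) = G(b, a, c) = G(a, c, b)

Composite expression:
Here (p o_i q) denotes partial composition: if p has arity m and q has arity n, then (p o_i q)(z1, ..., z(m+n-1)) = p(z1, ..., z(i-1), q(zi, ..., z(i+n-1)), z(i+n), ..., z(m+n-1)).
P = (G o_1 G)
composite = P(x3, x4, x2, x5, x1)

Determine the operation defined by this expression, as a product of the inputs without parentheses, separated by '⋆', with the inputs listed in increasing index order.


x1 ⋆ x2 ⋆ x3 ⋆ x4 ⋆ x5

Both nesting and order wash out for G; what remains is which x's occur.
G(x3, x4, x2) reduces to x3 ⋆ x4 ⋆ x2
G(G(x3, x4, x2), x5, x1) reduces to x3 ⋆ x4 ⋆ x2 ⋆ x5 ⋆ x1
sorting the factors by input index: x1 ⋆ x2 ⋆ x3 ⋆ x4 ⋆ x5


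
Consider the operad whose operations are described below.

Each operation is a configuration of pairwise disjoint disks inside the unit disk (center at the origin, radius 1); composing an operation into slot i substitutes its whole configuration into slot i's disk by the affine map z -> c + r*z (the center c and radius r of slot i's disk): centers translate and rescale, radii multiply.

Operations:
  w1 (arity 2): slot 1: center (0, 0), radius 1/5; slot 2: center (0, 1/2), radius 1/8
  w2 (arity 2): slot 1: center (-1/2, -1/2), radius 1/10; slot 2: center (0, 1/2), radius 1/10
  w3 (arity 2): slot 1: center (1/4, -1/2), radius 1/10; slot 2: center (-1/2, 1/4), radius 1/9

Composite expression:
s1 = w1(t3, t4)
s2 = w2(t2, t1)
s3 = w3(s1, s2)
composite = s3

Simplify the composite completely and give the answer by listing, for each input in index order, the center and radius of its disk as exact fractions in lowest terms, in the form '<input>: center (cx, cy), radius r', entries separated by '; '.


t1: center (-1/2, 11/36), radius 1/90; t2: center (-5/9, 7/36), radius 1/90; t3: center (1/4, -1/2), radius 1/50; t4: center (1/4, -9/20), radius 1/80


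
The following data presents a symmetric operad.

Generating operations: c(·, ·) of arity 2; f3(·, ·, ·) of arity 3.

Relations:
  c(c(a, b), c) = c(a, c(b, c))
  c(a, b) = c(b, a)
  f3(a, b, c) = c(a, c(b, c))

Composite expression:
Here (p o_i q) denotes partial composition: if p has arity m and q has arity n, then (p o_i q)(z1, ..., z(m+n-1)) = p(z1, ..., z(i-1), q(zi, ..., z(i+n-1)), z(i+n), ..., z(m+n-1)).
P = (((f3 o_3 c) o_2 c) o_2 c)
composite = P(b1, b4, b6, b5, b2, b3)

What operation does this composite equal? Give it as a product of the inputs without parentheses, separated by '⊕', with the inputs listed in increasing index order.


Any arrangement under f3 is one operation, so sort the b-inputs.
c(b4, b6) spells out as b4 ⊕ b6
c(c(b4, b6), b5) spells out as b4 ⊕ b6 ⊕ b5
c(b2, b3) spells out as b2 ⊕ b3
f3(b1, c(c(b4, b6), b5), c(b2, b3)) spells out as b1 ⊕ b4 ⊕ b6 ⊕ b5 ⊕ b2 ⊕ b3
sorting the factors by input index: b1 ⊕ b2 ⊕ b3 ⊕ b4 ⊕ b5 ⊕ b6

b1 ⊕ b2 ⊕ b3 ⊕ b4 ⊕ b5 ⊕ b6


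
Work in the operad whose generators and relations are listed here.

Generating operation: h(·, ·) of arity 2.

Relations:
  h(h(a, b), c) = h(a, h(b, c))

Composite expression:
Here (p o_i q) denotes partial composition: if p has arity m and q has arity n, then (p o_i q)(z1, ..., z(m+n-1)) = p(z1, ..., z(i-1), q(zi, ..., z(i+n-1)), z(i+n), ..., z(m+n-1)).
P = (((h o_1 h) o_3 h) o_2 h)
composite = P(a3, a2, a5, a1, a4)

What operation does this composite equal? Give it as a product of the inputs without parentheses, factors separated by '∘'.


a3 ∘ a2 ∘ a5 ∘ a1 ∘ a4


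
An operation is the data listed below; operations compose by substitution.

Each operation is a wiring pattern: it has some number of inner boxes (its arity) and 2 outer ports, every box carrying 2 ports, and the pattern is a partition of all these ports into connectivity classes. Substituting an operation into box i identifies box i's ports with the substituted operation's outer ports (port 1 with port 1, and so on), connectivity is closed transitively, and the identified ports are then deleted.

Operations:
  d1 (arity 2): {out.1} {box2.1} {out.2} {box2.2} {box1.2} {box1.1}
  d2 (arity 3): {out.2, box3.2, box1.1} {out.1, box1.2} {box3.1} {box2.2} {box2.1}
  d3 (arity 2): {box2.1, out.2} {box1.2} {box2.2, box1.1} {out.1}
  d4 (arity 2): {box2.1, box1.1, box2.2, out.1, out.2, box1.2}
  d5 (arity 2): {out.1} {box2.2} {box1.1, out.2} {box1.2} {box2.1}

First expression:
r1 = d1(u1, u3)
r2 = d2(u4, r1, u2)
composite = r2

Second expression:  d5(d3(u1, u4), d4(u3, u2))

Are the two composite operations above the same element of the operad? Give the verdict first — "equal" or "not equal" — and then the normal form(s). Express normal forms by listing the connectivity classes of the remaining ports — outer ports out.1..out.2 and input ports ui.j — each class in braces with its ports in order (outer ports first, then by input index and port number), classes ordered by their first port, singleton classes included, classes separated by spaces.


The first composite normalizes to {out.1, u4.2} {out.2, u2.2, u4.1} {u1.1} {u1.2} {u2.1} {u3.1} {u3.2}
The second composite normalizes to {out.1} {out.2} {u1.1, u4.2} {u1.2} {u2.1, u2.2, u3.1, u3.2} {u4.1}
Distinct normal forms: not equal.

not equal — first {out.1, u4.2} {out.2, u2.2, u4.1} {u1.1} {u1.2} {u2.1} {u3.1} {u3.2}, second {out.1} {out.2} {u1.1, u4.2} {u1.2} {u2.1, u2.2, u3.1, u3.2} {u4.1}


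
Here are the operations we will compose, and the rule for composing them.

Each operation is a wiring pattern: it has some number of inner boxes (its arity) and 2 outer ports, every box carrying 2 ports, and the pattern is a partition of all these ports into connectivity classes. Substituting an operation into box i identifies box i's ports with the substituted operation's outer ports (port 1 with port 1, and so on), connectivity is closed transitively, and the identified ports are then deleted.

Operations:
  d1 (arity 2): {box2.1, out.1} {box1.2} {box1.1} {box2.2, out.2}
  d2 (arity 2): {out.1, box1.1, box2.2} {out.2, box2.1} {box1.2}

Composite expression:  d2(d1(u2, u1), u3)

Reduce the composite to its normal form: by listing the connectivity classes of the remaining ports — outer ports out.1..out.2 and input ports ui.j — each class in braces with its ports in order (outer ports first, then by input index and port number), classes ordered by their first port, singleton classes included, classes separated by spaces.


{out.1, u1.1, u3.2} {out.2, u3.1} {u1.2} {u2.1} {u2.2}

Connectivity passes through glued d2-boundaries; trace each wire chain.
d1 over (u2, u1) gives {out.1, u1.1} {out.2, u1.2} {u2.1} {u2.2}, out.j being that stage's outer ports
d2 over (u2, u1, u3) gives {out.1, u1.1, u3.2} {out.2, u3.1} {u1.2} {u2.1} {u2.2}, out.j being that stage's outer ports


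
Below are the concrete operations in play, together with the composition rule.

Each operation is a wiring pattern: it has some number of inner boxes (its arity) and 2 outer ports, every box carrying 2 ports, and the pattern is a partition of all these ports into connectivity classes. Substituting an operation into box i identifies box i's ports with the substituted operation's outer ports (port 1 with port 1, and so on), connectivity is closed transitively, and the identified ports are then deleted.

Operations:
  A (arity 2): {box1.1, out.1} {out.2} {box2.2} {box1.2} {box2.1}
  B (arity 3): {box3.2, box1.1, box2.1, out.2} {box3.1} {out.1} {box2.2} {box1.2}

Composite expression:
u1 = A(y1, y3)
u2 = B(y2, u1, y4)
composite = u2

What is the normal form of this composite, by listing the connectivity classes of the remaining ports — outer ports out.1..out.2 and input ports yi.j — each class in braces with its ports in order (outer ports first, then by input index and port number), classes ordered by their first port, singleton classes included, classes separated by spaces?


{out.1} {out.2, y1.1, y2.1, y4.2} {y1.2} {y2.2} {y3.1} {y3.2} {y4.1}


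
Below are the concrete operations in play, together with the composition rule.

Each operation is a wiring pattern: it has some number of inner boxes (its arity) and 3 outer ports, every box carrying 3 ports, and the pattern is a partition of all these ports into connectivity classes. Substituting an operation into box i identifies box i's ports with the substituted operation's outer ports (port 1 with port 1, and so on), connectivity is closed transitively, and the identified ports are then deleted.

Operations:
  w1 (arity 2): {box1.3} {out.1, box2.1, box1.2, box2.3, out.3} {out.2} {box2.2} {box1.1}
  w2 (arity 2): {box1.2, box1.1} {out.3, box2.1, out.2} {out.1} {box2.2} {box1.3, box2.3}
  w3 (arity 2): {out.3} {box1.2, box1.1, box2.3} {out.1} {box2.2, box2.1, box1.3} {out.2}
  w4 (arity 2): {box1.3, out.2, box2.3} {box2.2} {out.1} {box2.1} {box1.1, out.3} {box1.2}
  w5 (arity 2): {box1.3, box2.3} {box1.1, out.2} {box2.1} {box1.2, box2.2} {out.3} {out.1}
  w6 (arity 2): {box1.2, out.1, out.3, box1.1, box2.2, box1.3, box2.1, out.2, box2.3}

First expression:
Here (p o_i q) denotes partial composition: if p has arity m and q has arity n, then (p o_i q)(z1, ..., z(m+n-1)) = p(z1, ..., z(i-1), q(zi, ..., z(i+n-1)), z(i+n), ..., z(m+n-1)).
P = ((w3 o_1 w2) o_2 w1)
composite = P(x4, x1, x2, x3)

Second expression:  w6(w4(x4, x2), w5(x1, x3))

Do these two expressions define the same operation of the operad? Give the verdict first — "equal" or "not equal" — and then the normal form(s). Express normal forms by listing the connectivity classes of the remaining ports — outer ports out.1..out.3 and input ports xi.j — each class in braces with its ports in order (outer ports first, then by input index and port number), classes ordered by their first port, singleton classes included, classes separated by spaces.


not equal: they reduce to {out.1} {out.2} {out.3} {x1.1} {x1.2, x2.1, x2.3, x3.1, x3.2, x3.3, x4.3} {x1.3} {x2.2} {x4.1, x4.2} and {out.1, out.2, out.3, x1.1, x2.3, x4.1, x4.3} {x1.2, x3.2} {x1.3, x3.3} {x2.1} {x2.2} {x3.1} {x4.2}

Normal form of the first expression: {out.1} {out.2} {out.3} {x1.1} {x1.2, x2.1, x2.3, x3.1, x3.2, x3.3, x4.3} {x1.3} {x2.2} {x4.1, x4.2}
Normal form of the second expression: {out.1, out.2, out.3, x1.1, x2.3, x4.1, x4.3} {x1.2, x3.2} {x1.3, x3.3} {x2.1} {x2.2} {x3.1} {x4.2}
The forms do not match — not equal.


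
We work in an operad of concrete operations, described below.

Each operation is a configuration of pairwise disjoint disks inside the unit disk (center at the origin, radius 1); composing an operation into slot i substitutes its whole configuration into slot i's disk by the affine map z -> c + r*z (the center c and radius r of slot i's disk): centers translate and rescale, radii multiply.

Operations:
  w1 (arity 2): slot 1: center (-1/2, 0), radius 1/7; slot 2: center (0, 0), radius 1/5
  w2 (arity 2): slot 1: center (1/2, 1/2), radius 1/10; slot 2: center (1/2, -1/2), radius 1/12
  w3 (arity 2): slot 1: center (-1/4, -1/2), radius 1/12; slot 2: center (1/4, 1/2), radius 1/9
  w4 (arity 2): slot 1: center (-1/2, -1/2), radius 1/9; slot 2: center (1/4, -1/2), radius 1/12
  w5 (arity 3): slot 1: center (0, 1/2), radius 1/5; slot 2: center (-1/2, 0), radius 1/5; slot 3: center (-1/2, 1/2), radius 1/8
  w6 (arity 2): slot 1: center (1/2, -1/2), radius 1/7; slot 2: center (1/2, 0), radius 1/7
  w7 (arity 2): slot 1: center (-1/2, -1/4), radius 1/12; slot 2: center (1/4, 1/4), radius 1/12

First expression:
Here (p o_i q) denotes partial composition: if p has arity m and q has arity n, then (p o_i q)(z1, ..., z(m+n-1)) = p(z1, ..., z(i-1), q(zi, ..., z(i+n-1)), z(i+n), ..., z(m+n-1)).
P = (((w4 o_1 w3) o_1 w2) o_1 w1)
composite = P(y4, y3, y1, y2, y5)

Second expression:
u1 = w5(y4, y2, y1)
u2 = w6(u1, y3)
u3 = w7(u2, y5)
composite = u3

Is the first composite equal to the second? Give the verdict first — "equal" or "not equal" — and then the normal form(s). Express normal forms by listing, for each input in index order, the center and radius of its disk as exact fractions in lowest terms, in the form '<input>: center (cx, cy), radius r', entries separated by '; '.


The first expression reduces to y1: center (-113/216, -121/216), radius 1/1296; y2: center (-17/36, -4/9), radius 1/81; y3: center (-113/216, -119/216), radius 1/5400; y4: center (-377/720, -119/216), radius 1/7560; y5: center (1/4, -1/2), radius 1/12
The second expression reduces to y1: center (-13/28, -2/7), radius 1/672; y2: center (-13/28, -7/24), radius 1/420; y3: center (-11/24, -1/4), radius 1/84; y4: center (-11/24, -2/7), radius 1/420; y5: center (1/4, 1/4), radius 1/12
Distinct normal forms: not equal.

not equal: they reduce to y1: center (-113/216, -121/216), radius 1/1296; y2: center (-17/36, -4/9), radius 1/81; y3: center (-113/216, -119/216), radius 1/5400; y4: center (-377/720, -119/216), radius 1/7560; y5: center (1/4, -1/2), radius 1/12 and y1: center (-13/28, -2/7), radius 1/672; y2: center (-13/28, -7/24), radius 1/420; y3: center (-11/24, -1/4), radius 1/84; y4: center (-11/24, -2/7), radius 1/420; y5: center (1/4, 1/4), radius 1/12


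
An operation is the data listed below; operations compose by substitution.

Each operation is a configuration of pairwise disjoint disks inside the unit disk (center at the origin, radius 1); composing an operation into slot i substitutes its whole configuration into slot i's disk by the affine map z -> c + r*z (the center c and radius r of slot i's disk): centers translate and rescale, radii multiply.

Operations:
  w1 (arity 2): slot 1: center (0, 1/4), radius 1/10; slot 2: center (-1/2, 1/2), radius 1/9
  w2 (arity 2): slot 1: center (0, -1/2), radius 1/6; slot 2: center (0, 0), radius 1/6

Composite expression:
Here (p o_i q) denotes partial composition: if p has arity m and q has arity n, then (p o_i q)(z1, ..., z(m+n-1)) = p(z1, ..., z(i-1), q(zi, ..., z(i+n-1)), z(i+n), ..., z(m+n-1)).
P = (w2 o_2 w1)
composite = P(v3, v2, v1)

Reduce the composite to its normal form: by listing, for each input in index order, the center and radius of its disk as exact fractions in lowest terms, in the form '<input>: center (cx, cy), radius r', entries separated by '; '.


Follow each v-input down from w2: c' goes to c + r*c', radius to r*r'.
tracing v3 down its 1-map path: center (0, -1/2), radius 1/6
tracing v2 down its 2-map path: center (0, 1/24), radius 1/60
tracing v1 down its 2-map path: center (-1/12, 1/12), radius 1/54

v1: center (-1/12, 1/12), radius 1/54; v2: center (0, 1/24), radius 1/60; v3: center (0, -1/2), radius 1/6


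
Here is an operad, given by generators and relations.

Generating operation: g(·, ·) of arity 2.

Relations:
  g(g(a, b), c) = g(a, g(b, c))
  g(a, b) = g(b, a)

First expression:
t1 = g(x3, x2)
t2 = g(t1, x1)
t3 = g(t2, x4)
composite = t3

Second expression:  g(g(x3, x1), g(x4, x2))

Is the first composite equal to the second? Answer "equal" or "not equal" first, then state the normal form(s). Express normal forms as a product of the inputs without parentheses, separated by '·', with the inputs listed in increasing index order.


equal — both sides give x1 · x2 · x3 · x4

In normal form, the first expression is x1 · x2 · x3 · x4
In normal form, the second expression is x1 · x2 · x3 · x4
Identical normal forms: equal.


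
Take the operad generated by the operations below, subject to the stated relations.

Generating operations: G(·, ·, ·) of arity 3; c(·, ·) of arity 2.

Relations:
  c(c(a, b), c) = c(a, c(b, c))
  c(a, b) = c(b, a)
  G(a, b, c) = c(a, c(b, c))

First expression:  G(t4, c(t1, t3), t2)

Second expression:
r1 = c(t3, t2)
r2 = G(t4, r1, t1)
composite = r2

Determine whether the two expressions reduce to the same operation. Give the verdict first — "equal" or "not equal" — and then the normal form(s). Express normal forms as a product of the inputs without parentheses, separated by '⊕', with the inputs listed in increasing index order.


Reducing the first expression gives t1 ⊕ t2 ⊕ t3 ⊕ t4
Reducing the second expression gives t1 ⊕ t2 ⊕ t3 ⊕ t4
Same normal form: equal.

equal; the common form is t1 ⊕ t2 ⊕ t3 ⊕ t4


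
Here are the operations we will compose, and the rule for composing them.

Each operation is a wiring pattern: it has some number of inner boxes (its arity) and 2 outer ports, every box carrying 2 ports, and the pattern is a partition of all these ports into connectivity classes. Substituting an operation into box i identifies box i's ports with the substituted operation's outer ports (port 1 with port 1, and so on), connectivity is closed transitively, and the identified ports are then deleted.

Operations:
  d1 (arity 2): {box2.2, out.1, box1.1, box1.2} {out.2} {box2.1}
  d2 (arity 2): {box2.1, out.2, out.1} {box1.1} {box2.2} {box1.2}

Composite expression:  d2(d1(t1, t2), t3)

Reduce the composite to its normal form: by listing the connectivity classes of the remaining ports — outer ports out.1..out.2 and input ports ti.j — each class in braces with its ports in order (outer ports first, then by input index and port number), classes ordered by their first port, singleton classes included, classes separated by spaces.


{out.1, out.2, t3.1} {t1.1, t1.2, t2.2} {t2.1} {t3.2}

Reachability decides: close wires over d2-identified ports.
after d1, the pattern on (t1, t2) reads {out.1, t1.1, t1.2, t2.2} {out.2} {t2.1} (out.j = its outer ports)
after d2, the pattern on (t1, t2, t3) reads {out.1, out.2, t3.1} {t1.1, t1.2, t2.2} {t2.1} {t3.2} (out.j = its outer ports)


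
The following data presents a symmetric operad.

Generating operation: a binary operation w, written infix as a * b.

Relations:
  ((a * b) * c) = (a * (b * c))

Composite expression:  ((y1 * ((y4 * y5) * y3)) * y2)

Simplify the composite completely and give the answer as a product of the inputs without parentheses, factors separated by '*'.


y1 * y4 * y5 * y3 * y2

Every regrouping of w is equal, so read the y-inputs in written order.
(y4 * y5) collapses to y4 * y5
((y4 * y5) * y3) collapses to y4 * y5 * y3
(y1 * ((y4 * y5) * y3)) collapses to y1 * y4 * y5 * y3
((y1 * ((y4 * y5) * y3)) * y2) collapses to y1 * y4 * y5 * y3 * y2


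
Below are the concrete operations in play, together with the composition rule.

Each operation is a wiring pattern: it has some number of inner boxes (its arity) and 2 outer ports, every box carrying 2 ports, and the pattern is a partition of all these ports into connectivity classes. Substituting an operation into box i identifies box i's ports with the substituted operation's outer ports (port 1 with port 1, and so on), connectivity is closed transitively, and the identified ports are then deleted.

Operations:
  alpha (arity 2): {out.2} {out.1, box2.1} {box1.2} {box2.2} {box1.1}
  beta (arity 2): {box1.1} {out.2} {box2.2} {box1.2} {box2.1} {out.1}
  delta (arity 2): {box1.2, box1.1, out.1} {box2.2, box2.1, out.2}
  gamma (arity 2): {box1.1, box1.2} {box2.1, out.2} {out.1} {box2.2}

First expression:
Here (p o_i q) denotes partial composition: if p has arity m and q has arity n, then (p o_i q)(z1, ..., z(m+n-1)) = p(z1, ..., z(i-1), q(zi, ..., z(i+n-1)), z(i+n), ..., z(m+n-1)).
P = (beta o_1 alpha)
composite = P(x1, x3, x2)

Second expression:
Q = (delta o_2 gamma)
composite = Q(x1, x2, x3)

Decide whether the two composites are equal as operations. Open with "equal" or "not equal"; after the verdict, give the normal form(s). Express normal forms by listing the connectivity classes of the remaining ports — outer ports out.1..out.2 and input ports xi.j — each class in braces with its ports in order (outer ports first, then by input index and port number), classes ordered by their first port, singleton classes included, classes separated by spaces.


not equal; first: {out.1} {out.2} {x1.1} {x1.2} {x2.1} {x2.2} {x3.1} {x3.2}; second: {out.1, x1.1, x1.2} {out.2, x3.1} {x2.1, x2.2} {x3.2}


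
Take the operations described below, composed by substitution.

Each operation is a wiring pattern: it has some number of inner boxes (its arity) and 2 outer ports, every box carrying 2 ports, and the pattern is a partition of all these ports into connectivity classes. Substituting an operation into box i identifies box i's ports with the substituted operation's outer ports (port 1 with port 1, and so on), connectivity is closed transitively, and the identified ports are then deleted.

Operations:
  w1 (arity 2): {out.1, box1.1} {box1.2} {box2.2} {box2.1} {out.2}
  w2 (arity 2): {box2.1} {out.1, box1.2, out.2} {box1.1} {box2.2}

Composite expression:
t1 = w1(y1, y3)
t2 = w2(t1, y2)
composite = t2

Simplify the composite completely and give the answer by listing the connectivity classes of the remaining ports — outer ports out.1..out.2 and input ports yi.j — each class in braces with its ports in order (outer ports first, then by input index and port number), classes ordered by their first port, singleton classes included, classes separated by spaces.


Connectivity passes through glued w2-boundaries; trace each wire chain.
after w1, the pattern on (y1, y3) reads {out.1, y1.1} {out.2} {y1.2} {y3.1} {y3.2} (out.j = its outer ports)
after w2, the pattern on (y1, y3, y2) reads {out.1, out.2} {y1.1} {y1.2} {y2.1} {y2.2} {y3.1} {y3.2} (out.j = its outer ports)

{out.1, out.2} {y1.1} {y1.2} {y2.1} {y2.2} {y3.1} {y3.2}


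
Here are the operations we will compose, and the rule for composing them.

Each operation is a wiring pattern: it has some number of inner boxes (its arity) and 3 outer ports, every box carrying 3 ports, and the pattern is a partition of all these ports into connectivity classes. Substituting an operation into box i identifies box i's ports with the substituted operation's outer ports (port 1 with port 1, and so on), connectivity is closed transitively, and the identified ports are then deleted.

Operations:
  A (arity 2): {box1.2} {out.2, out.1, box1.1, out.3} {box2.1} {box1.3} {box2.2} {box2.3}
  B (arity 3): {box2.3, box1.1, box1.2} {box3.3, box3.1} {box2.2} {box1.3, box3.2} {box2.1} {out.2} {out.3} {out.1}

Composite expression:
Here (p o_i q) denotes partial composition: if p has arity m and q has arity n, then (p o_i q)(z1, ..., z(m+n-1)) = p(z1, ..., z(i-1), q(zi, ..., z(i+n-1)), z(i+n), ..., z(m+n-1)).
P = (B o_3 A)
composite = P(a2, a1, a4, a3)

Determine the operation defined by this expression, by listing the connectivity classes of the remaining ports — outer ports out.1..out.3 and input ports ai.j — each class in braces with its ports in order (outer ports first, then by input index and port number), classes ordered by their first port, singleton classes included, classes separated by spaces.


{out.1} {out.2} {out.3} {a1.1} {a1.2} {a1.3, a2.1, a2.2} {a2.3, a4.1} {a3.1} {a3.2} {a3.3} {a4.2} {a4.3}

Connectivity passes through glued B-boundaries; trace each wire chain.
after A, the pattern on (a4, a3) reads {out.1, out.2, out.3, a4.1} {a3.1} {a3.2} {a3.3} {a4.2} {a4.3} (out.j = its outer ports)
after B, the pattern on (a2, a1, a4, a3) reads {out.1} {out.2} {out.3} {a1.1} {a1.2} {a1.3, a2.1, a2.2} {a2.3, a4.1} {a3.1} {a3.2} {a3.3} {a4.2} {a4.3} (out.j = its outer ports)


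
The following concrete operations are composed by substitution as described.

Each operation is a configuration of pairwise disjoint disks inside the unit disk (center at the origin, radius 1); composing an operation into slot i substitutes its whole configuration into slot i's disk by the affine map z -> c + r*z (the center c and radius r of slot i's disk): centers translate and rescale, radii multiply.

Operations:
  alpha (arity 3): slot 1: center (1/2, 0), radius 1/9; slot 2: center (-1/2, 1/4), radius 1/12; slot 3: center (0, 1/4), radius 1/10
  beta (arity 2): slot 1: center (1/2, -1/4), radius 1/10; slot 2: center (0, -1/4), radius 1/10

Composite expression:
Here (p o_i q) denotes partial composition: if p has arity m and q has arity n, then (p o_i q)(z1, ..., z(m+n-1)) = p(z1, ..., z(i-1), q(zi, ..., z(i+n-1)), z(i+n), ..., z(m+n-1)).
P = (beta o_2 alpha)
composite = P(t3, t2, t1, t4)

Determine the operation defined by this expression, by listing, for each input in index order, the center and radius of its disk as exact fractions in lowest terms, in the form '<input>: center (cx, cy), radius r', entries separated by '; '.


t1: center (-1/20, -9/40), radius 1/120; t2: center (1/20, -1/4), radius 1/90; t3: center (1/2, -1/4), radius 1/10; t4: center (0, -9/40), radius 1/100

Nesting under beta composes maps z -> c + r*z down each t-path.
t3 passes through 1 substitution, ending at center (1/2, -1/4), radius 1/10
t2 passes through 2 substitutions, ending at center (1/20, -1/4), radius 1/90
t1 passes through 2 substitutions, ending at center (-1/20, -9/40), radius 1/120
t4 passes through 2 substitutions, ending at center (0, -9/40), radius 1/100


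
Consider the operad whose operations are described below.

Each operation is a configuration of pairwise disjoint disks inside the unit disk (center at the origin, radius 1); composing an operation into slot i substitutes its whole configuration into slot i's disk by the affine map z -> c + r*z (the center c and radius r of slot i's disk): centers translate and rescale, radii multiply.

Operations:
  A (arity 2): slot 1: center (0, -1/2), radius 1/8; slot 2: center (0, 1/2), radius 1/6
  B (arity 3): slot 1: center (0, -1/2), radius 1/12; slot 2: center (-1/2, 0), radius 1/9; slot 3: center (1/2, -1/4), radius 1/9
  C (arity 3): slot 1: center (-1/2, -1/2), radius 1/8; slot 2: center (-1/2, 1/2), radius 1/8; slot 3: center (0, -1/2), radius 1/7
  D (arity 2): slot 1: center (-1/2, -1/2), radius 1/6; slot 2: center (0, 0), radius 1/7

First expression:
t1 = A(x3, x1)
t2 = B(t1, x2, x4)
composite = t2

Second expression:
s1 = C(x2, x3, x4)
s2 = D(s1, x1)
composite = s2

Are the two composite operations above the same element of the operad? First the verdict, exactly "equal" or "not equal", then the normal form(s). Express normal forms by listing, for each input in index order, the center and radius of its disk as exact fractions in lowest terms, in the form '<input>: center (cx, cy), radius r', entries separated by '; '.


not equal; the first gives x1: center (0, -11/24), radius 1/72; x2: center (-1/2, 0), radius 1/9; x3: center (0, -13/24), radius 1/96; x4: center (1/2, -1/4), radius 1/9 and the second x1: center (0, 0), radius 1/7; x2: center (-7/12, -7/12), radius 1/48; x3: center (-7/12, -5/12), radius 1/48; x4: center (-1/2, -7/12), radius 1/42


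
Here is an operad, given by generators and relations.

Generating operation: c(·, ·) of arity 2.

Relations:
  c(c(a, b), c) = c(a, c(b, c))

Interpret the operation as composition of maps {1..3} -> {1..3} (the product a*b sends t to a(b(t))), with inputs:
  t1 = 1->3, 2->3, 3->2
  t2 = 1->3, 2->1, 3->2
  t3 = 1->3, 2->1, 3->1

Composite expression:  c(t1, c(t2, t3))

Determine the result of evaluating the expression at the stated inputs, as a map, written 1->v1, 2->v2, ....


c(t2, t3) = 1->2, 2->3, 3->3
c(t1, c(t2, t3)) = 1->3, 2->2, 3->2

1->3, 2->2, 3->2


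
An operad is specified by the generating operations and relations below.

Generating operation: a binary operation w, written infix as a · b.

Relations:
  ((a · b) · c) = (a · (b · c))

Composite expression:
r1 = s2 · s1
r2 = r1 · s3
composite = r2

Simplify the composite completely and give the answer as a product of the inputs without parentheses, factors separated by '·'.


s2 · s1 · s3

All parenthesizations of w agree; list the s-inputs left to right.
(s2 · s1) collapses to s2 · s1
((s2 · s1) · s3) collapses to s2 · s1 · s3


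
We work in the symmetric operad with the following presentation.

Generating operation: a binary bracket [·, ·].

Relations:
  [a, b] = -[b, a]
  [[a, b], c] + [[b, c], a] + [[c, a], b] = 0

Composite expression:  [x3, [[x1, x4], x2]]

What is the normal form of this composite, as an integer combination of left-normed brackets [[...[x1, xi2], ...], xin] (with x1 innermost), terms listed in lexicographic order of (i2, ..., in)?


-[[[x1, x4], x2], x3]


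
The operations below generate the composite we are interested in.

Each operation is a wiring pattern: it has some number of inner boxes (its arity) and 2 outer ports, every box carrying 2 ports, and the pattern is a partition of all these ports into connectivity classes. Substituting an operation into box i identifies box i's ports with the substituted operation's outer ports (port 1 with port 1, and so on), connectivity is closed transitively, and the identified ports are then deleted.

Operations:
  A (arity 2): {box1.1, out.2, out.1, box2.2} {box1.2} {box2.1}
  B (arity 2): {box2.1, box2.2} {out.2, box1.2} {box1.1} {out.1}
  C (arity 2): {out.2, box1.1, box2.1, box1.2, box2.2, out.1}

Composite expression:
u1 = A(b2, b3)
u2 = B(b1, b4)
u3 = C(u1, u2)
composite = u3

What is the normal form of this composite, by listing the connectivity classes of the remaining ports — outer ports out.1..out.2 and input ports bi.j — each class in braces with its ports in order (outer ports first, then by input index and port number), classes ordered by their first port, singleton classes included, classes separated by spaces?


{out.1, out.2, b1.2, b2.1, b3.2} {b1.1} {b2.2} {b3.1} {b4.1, b4.2}

Treat the ports identified at C as solder joints: merge, then drop.
after A, the pattern on (b2, b3) reads {out.1, out.2, b2.1, b3.2} {b2.2} {b3.1} (out.j = its outer ports)
after B, the pattern on (b1, b4) reads {out.1} {out.2, b1.2} {b1.1} {b4.1, b4.2} (out.j = its outer ports)
after C, the pattern on (b2, b3, b1, b4) reads {out.1, out.2, b1.2, b2.1, b3.2} {b1.1} {b2.2} {b3.1} {b4.1, b4.2} (out.j = its outer ports)


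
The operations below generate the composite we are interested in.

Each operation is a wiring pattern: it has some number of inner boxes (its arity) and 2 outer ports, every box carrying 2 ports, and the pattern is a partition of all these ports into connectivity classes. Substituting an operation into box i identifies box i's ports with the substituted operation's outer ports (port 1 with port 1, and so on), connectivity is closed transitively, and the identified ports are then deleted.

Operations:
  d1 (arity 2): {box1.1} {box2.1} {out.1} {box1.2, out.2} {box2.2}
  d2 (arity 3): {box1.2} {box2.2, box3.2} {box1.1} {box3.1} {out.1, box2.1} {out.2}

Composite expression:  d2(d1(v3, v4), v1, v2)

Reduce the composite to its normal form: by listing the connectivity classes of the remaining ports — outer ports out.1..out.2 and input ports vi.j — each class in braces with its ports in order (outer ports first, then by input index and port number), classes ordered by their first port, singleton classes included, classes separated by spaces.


Connectivity passes through glued d2-boundaries; trace each wire chain.
the subtree at d1 composes to {out.1} {out.2, v3.2} {v3.1} {v4.1} {v4.2} on (v3, v4); out.j = own outer ports
the subtree at d2 composes to {out.1, v1.1} {out.2} {v1.2, v2.2} {v2.1} {v3.1} {v3.2} {v4.1} {v4.2} on (v3, v4, v1, v2); out.j = own outer ports

{out.1, v1.1} {out.2} {v1.2, v2.2} {v2.1} {v3.1} {v3.2} {v4.1} {v4.2}


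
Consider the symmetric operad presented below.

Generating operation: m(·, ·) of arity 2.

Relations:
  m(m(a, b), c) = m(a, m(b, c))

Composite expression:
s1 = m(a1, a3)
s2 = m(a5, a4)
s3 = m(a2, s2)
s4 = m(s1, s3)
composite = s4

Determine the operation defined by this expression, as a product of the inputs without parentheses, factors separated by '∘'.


a1 ∘ a3 ∘ a2 ∘ a5 ∘ a4

Associativity of m dissolves the nesting; only the a-input order survives.
m(a1, a3) reduces to a1 ∘ a3
m(a5, a4) reduces to a5 ∘ a4
m(a2, m(a5, a4)) reduces to a2 ∘ a5 ∘ a4
m(m(a1, a3), m(a2, m(a5, a4))) reduces to a1 ∘ a3 ∘ a2 ∘ a5 ∘ a4


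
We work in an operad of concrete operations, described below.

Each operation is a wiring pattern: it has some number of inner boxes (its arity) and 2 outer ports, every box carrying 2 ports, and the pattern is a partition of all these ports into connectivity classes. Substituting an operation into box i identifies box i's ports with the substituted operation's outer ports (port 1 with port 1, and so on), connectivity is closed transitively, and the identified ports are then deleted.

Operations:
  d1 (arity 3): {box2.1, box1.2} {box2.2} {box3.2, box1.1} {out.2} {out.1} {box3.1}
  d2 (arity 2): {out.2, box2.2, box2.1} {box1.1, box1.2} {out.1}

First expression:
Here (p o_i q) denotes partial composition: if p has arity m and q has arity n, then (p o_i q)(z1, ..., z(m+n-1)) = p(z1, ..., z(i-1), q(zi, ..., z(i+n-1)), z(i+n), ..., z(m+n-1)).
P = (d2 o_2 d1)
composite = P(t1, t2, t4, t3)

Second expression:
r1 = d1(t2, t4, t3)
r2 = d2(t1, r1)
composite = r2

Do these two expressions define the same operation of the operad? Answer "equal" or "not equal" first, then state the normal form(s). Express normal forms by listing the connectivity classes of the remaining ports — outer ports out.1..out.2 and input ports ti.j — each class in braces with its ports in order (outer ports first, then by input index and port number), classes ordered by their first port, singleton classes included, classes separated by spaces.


The first composite normalizes to {out.1} {out.2} {t1.1, t1.2} {t2.1, t3.2} {t2.2, t4.1} {t3.1} {t4.2}
The second composite normalizes to {out.1} {out.2} {t1.1, t1.2} {t2.1, t3.2} {t2.2, t4.1} {t3.1} {t4.2}
Both agree, so they are equal.

equal: each reduces to {out.1} {out.2} {t1.1, t1.2} {t2.1, t3.2} {t2.2, t4.1} {t3.1} {t4.2}


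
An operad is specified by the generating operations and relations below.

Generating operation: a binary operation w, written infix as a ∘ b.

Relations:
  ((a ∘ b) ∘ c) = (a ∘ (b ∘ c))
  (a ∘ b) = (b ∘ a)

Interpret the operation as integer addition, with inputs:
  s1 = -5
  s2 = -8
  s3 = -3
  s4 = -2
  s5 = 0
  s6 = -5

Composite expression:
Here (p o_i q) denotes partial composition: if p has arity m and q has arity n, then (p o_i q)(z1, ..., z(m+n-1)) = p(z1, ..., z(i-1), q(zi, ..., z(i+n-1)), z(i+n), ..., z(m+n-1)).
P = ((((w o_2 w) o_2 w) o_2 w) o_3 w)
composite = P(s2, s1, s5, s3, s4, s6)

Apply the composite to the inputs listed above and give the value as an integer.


-23

(s5 ∘ s3) = -3
(s1 ∘ (s5 ∘ s3)) = -8
((s1 ∘ (s5 ∘ s3)) ∘ s4) = -10
(((s1 ∘ (s5 ∘ s3)) ∘ s4) ∘ s6) = -15
(s2 ∘ (((s1 ∘ (s5 ∘ s3)) ∘ s4) ∘ s6)) = -23


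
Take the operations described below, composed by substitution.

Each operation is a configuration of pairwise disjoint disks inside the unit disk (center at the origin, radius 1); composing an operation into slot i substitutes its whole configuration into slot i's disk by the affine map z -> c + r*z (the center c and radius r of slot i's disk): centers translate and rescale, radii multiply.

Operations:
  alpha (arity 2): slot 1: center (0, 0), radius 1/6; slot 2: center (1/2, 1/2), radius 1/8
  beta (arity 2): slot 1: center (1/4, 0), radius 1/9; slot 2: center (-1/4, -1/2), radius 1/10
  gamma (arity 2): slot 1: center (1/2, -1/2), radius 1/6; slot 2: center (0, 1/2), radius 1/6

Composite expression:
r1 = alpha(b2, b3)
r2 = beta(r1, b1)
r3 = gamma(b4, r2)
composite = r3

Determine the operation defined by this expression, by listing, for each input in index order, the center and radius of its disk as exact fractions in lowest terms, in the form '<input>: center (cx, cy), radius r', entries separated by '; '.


Affine substitution under gamma: radii multiply and b-centers shift.
input b4: applying the 1 nested substitution gives center (1/2, -1/2), radius 1/6
input b2: applying the 3 nested substitutions gives center (1/24, 1/2), radius 1/324
input b3: applying the 3 nested substitutions gives center (11/216, 55/108), radius 1/432
input b1: applying the 2 nested substitutions gives center (-1/24, 5/12), radius 1/60

b1: center (-1/24, 5/12), radius 1/60; b2: center (1/24, 1/2), radius 1/324; b3: center (11/216, 55/108), radius 1/432; b4: center (1/2, -1/2), radius 1/6


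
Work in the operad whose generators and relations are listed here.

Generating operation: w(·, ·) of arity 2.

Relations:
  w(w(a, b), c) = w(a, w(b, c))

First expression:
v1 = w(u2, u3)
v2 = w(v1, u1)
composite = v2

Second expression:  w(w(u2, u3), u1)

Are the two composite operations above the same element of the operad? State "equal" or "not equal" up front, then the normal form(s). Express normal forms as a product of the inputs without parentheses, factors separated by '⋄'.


Normal form of the first expression: u2 ⋄ u3 ⋄ u1
Normal form of the second expression: u2 ⋄ u3 ⋄ u1
Same normal form: equal.

equal: each reduces to u2 ⋄ u3 ⋄ u1


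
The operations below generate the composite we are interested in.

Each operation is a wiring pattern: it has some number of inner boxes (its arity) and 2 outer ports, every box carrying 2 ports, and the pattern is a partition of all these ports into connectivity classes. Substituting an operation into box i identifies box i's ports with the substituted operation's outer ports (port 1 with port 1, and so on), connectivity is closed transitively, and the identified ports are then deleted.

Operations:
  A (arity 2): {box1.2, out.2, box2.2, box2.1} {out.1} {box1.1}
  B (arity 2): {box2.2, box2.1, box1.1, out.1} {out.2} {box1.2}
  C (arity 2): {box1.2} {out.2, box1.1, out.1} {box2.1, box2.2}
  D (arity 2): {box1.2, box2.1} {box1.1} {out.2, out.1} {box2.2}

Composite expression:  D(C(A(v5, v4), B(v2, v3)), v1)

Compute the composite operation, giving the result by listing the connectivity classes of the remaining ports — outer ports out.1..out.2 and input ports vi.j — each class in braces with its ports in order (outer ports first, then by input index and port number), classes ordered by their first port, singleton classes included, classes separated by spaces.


Two ports join when wires chain via D-identified ports.
composing A on (v5, v4), with out.j its own outer ports: {out.1} {out.2, v4.1, v4.2, v5.2} {v5.1}
composing B on (v2, v3), with out.j its own outer ports: {out.1, v2.1, v3.1, v3.2} {out.2} {v2.2}
composing C on (v5, v4, v2, v3), with out.j its own outer ports: {out.1, out.2} {v2.1, v3.1, v3.2} {v2.2} {v4.1, v4.2, v5.2} {v5.1}
composing D on (v5, v4, v2, v3, v1), with out.j its own outer ports: {out.1, out.2} {v1.1} {v1.2} {v2.1, v3.1, v3.2} {v2.2} {v4.1, v4.2, v5.2} {v5.1}

{out.1, out.2} {v1.1} {v1.2} {v2.1, v3.1, v3.2} {v2.2} {v4.1, v4.2, v5.2} {v5.1}
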